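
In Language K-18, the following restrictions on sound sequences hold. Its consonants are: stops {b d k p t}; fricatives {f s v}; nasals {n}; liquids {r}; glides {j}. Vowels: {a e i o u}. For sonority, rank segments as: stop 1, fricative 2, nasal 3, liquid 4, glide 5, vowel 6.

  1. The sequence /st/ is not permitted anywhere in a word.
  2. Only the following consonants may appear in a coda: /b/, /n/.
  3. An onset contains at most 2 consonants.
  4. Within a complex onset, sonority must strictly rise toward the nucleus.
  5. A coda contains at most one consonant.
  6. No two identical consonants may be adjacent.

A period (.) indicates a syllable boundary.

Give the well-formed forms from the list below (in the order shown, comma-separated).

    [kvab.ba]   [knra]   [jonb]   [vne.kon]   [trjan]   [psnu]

[vne.kon]

[kvab.ba] — violates constraint 6: adjacent identical consonants /bb/ → ill-formed
[knra] — violates constraint 3: syllable 1 onset /knr/ has 3 consonants (> 2) → ill-formed
[jonb] — violates constraint 5: syllable 1 coda /nb/ has 2 consonants (> 1) → ill-formed
[vne.kon] — σ1 onset /vn/ (2→3 rises), coda /∅/ ok; σ2 onset /k/, coda /n/ ok → well-formed
[trjan] — violates constraint 3: syllable 1 onset /trj/ has 3 consonants (> 2) → ill-formed
[psnu] — violates constraint 3: syllable 1 onset /psn/ has 3 consonants (> 2) → ill-formed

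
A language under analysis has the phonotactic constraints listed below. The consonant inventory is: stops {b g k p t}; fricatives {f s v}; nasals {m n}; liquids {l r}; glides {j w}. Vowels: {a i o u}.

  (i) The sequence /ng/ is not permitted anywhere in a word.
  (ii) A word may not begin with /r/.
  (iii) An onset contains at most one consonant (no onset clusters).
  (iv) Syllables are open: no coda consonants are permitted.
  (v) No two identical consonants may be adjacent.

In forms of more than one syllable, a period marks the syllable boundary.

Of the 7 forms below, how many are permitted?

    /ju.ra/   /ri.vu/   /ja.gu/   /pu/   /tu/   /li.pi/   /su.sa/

6

/ju.ra/ — σ1 onset /j/, coda /∅/ ok; σ2 onset /r/, coda /∅/ ok → permitted
/ri.vu/ — violates constraint (ii): word begins with /r/ → not permitted
/ja.gu/ — σ1 onset /j/, coda /∅/ ok; σ2 onset /g/, coda /∅/ ok → permitted
/pu/ — σ1 onset /p/, coda /∅/ ok → permitted
/tu/ — σ1 onset /t/, coda /∅/ ok → permitted
/li.pi/ — σ1 onset /l/, coda /∅/ ok; σ2 onset /p/, coda /∅/ ok → permitted
/su.sa/ — σ1 onset /s/, coda /∅/ ok; σ2 onset /s/, coda /∅/ ok → permitted
Permitted: /ju.ra/, /ja.gu/, /pu/, /tu/, /li.pi/, /su.sa/ → 6.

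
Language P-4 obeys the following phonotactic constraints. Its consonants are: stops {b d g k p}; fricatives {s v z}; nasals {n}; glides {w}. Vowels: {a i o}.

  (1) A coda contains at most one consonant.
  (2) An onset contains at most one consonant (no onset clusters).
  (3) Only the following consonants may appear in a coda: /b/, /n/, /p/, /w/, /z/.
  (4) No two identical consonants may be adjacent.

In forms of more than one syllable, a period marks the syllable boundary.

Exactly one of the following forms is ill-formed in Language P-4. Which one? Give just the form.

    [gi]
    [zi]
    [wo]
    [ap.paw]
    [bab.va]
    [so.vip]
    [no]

[gi] — σ1 onset /g/, coda /∅/ ok → well-formed
[zi] — σ1 onset /z/, coda /∅/ ok → well-formed
[wo] — σ1 onset /w/, coda /∅/ ok → well-formed
[ap.paw] — violates constraint 4: adjacent identical consonants /pp/ → ill-formed
[bab.va] — σ1 onset /b/, coda /b/ ok; σ2 onset /v/, coda /∅/ ok → well-formed
[so.vip] — σ1 onset /s/, coda /∅/ ok; σ2 onset /v/, coda /p/ ok → well-formed
[no] — σ1 onset /n/, coda /∅/ ok → well-formed

[ap.paw]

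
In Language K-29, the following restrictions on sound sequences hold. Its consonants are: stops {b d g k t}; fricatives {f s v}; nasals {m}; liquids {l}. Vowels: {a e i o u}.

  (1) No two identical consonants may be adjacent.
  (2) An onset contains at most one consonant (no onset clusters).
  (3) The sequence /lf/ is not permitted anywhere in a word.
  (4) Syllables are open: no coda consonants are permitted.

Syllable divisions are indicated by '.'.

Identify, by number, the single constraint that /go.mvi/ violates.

/go.mvi/: syllable 2 onset /mv/ has 2 consonants (> 1).
This is a violation of constraint 2: "An onset contains at most one consonant (no onset clusters)."
The remaining constraints (1, 3, 4) are satisfied.

2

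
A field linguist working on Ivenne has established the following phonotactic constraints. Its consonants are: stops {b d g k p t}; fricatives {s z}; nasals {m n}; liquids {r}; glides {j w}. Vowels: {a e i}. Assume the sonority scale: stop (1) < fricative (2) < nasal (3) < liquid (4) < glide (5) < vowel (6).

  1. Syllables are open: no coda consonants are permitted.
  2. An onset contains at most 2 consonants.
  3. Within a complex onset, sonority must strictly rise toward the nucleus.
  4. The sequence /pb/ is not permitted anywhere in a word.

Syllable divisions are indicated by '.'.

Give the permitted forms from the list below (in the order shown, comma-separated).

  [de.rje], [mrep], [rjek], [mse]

[de.rje] — σ1 onset /d/, coda /∅/ ok; σ2 onset /rj/ (4→5 rises), coda /∅/ ok → permitted
[mrep] — violates constraint 1: syllable 1 coda /p/ has 1 consonant (> 0) → not permitted
[rjek] — violates constraint 1: syllable 1 coda /k/ has 1 consonant (> 0) → not permitted
[mse] — violates constraint 3: syllable 1 onset /ms/: /m/ (nasal, 3) → /s/ (fricative, 2) does not rise → not permitted

[de.rje]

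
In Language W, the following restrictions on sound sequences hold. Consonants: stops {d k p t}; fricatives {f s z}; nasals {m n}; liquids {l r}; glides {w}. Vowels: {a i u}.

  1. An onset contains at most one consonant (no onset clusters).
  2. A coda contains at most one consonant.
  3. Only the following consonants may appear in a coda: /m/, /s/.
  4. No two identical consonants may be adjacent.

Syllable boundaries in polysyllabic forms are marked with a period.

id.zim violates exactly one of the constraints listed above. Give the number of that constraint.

3

id.zim: syllable 1 coda contains /d/, which is not a licensed coda consonant.
This is a violation of constraint 3: "Only the following consonants may appear in a coda: /m/, /s/."
The remaining constraints (1, 2, 4) are satisfied.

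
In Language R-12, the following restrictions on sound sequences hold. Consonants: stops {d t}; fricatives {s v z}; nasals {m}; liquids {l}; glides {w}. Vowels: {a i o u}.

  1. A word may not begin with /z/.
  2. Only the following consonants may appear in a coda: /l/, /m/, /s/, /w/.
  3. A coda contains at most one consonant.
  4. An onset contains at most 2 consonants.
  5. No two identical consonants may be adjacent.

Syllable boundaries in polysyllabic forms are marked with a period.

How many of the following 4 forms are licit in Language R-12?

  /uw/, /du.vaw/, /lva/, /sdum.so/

4

/uw/ — σ1 onset /∅/, coda /w/ ok → licit
/du.vaw/ — σ1 onset /d/, coda /∅/ ok; σ2 onset /v/, coda /w/ ok → licit
/lva/ — σ1 onset /lv/ (2C), coda /∅/ ok → licit
/sdum.so/ — σ1 onset /sd/ (2C), coda /m/ ok; σ2 onset /s/, coda /∅/ ok → licit
Licit: /uw/, /du.vaw/, /lva/, /sdum.so/ → 4.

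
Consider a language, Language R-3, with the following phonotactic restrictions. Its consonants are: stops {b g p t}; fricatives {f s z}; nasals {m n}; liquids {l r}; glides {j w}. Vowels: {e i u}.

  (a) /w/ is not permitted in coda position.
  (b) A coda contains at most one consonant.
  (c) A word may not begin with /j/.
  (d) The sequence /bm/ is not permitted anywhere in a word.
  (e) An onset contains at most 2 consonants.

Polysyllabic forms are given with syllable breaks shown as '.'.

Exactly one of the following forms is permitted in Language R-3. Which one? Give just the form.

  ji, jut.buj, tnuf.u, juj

tnuf.u

ji — violates constraint (c): word begins with /j/ → not permitted
jut.buj — violates constraint (c): word begins with /j/ → not permitted
tnuf.u — σ1 onset /tn/ (2C), coda /f/ ok; σ2 onset /∅/, coda /∅/ ok → permitted
juj — violates constraint (c): word begins with /j/ → not permitted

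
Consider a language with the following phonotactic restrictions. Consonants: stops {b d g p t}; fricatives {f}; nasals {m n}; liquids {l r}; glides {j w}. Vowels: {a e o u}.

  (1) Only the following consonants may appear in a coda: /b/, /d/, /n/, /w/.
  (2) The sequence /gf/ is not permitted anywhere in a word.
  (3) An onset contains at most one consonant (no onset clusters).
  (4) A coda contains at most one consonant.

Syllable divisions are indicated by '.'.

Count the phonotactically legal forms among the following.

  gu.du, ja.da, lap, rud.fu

gu.du — σ1 onset /g/, coda /∅/ ok; σ2 onset /d/, coda /∅/ ok → phonotactically legal
ja.da — σ1 onset /j/, coda /∅/ ok; σ2 onset /d/, coda /∅/ ok → phonotactically legal
lap — violates constraint 1: syllable 1 coda contains /p/, which is not a licensed coda consonant → phonotactically illegal
rud.fu — σ1 onset /r/, coda /d/ ok; σ2 onset /f/, coda /∅/ ok → phonotactically legal
Phonotactically legal: gu.du, ja.da, rud.fu → 3.

3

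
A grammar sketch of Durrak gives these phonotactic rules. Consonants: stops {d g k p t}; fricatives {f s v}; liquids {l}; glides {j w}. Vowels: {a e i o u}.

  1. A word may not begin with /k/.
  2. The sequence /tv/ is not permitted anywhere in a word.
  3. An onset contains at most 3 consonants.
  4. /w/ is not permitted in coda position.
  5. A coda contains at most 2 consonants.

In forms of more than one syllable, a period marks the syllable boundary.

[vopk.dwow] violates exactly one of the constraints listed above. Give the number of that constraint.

4

[vopk.dwow]: syllable 2 coda contains /w/.
This is a violation of constraint 4: "/w/ is not permitted in coda position."
The remaining constraints (1, 2, 3, 5) are satisfied.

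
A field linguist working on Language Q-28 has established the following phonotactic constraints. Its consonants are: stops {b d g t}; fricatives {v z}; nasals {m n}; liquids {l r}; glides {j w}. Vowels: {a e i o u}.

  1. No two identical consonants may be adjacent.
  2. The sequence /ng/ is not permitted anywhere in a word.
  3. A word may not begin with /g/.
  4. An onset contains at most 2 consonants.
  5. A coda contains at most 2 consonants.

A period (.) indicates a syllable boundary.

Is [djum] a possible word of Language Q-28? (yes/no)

yes

[djum] — σ1 onset /dj/ (2C), coda /m/ ok → permitted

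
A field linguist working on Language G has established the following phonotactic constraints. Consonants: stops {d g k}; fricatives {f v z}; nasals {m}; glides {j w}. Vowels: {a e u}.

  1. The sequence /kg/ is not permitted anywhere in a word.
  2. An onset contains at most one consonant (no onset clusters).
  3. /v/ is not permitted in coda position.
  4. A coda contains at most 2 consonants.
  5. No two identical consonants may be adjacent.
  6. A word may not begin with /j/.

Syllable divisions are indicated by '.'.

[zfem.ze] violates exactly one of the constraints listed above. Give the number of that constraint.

[zfem.ze]: syllable 1 onset /zf/ has 2 consonants (> 1).
This is a violation of constraint 2: "An onset contains at most one consonant (no onset clusters)."
The remaining constraints (1, 3, 4, 5, 6) are satisfied.

2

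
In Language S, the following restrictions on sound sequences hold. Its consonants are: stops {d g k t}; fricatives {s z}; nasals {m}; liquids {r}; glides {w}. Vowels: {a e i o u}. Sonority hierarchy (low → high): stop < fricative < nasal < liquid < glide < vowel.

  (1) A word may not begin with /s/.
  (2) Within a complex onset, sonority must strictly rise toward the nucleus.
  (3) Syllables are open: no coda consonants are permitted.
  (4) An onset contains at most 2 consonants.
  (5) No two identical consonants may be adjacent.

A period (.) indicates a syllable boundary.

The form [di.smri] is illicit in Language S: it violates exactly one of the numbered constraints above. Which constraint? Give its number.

[di.smri]: syllable 2 onset /smr/ has 3 consonants (> 2).
This is a violation of constraint 4: "An onset contains at most 2 consonants."
The remaining constraints (1, 2, 3, 5) are satisfied.

4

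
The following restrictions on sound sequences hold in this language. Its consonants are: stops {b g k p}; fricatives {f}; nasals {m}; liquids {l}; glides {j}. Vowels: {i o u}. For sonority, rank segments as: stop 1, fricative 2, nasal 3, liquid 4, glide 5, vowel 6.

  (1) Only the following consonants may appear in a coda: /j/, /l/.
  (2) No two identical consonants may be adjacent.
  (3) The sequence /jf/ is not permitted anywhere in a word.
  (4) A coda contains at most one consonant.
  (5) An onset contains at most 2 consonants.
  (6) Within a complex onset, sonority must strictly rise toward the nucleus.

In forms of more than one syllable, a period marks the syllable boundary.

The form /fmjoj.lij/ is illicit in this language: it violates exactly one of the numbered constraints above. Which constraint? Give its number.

/fmjoj.lij/: syllable 1 onset /fmj/ has 3 consonants (> 2).
This is a violation of constraint 5: "An onset contains at most 2 consonants."
The remaining constraints (1, 2, 3, 4, 6) are satisfied.

5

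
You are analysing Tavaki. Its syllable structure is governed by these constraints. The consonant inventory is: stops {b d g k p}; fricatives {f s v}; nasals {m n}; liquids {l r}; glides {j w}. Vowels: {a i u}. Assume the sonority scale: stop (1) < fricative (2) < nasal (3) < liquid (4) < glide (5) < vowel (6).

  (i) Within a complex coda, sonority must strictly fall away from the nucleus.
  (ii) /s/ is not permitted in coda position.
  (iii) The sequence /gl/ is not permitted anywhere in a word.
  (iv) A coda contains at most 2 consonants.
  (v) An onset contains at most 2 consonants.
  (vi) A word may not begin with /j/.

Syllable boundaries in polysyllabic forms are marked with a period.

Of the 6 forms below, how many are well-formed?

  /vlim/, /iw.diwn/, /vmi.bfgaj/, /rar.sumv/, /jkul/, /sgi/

/vlim/ — σ1 onset /vl/ (2C), coda /m/ ok → well-formed
/iw.diwn/ — σ1 onset /∅/, coda /w/ ok; σ2 onset /d/, coda /wn/ (5→3 falls) ok → well-formed
/vmi.bfgaj/ — violates constraint (v): syllable 2 onset /bfg/ has 3 consonants (> 2) → ill-formed
/rar.sumv/ — σ1 onset /r/, coda /r/ ok; σ2 onset /s/, coda /mv/ (3→2 falls) ok → well-formed
/jkul/ — violates constraint (vi): word begins with /j/ → ill-formed
/sgi/ — σ1 onset /sg/ (2C), coda /∅/ ok → well-formed
Well-formed: /vlim/, /iw.diwn/, /rar.sumv/, /sgi/ → 4.

4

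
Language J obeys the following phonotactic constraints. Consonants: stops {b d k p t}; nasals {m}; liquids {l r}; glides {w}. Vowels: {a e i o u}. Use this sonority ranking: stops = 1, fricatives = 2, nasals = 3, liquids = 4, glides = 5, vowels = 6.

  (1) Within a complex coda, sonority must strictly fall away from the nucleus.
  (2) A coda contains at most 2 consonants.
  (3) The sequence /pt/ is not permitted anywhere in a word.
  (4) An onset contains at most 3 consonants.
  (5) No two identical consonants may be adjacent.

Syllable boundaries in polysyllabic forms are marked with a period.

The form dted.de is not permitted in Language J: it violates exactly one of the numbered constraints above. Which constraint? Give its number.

dted.de: adjacent identical consonants /dd/.
This is a violation of constraint 5: "No two identical consonants may be adjacent."
The remaining constraints (1, 2, 3, 4) are satisfied.

5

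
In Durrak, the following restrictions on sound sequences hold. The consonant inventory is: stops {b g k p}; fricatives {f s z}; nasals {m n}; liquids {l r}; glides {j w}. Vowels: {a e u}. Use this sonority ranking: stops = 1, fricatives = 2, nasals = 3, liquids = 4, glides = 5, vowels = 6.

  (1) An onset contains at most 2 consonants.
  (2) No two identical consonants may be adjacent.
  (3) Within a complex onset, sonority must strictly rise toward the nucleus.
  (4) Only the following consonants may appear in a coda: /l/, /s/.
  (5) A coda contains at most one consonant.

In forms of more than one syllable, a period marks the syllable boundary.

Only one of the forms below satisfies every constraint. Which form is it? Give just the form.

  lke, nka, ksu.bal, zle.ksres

lke — violates constraint 3: syllable 1 onset /lk/: /l/ (liquid, 4) → /k/ (stop, 1) does not rise → ill-formed
nka — violates constraint 3: syllable 1 onset /nk/: /n/ (nasal, 3) → /k/ (stop, 1) does not rise → ill-formed
ksu.bal — σ1 onset /ks/ (1→2 rises), coda /∅/ ok; σ2 onset /b/, coda /l/ ok → well-formed
zle.ksres — violates constraint 1: syllable 2 onset /ksr/ has 3 consonants (> 2) → ill-formed

ksu.bal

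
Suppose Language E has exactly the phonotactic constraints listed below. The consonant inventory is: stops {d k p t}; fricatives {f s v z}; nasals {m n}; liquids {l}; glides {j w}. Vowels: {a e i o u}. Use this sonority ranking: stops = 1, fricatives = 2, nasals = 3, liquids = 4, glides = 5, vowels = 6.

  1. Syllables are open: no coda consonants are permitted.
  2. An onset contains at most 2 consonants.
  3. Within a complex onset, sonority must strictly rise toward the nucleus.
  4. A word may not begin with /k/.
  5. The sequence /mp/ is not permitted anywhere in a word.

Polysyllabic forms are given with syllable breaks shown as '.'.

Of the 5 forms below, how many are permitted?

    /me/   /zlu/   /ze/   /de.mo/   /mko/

/me/ — σ1 onset /m/, coda /∅/ ok → permitted
/zlu/ — σ1 onset /zl/ (2→4 rises), coda /∅/ ok → permitted
/ze/ — σ1 onset /z/, coda /∅/ ok → permitted
/de.mo/ — σ1 onset /d/, coda /∅/ ok; σ2 onset /m/, coda /∅/ ok → permitted
/mko/ — violates constraint 3: syllable 1 onset /mk/: /m/ (nasal, 3) → /k/ (stop, 1) does not rise → not permitted
Permitted: /me/, /zlu/, /ze/, /de.mo/ → 4.

4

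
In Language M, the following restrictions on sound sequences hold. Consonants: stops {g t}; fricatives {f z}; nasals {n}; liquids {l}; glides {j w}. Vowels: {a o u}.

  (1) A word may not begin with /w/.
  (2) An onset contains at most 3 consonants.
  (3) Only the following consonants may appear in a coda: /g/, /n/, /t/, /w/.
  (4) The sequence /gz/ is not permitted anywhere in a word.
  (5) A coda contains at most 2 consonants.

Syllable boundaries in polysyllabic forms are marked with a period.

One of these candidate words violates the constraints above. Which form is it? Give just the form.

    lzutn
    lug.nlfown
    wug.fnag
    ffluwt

wug.fnag

lzutn — σ1 onset /lz/ (2C), coda /tn/ (2C) ok → permitted
lug.nlfown — σ1 onset /l/, coda /g/ ok; σ2 onset /nlf/ (3C), coda /wn/ (2C) ok → permitted
wug.fnag — violates constraint 1: word begins with /w/ → not permitted
ffluwt — σ1 onset /ffl/ (3C), coda /wt/ (2C) ok → permitted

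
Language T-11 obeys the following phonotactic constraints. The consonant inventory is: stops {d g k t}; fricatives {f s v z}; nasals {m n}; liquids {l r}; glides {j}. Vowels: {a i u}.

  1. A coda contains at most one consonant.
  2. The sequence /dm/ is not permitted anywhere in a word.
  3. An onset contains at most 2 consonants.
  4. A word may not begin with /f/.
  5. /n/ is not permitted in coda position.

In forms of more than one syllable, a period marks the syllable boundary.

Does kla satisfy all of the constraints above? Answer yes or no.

yes

kla — σ1 onset /kl/ (2C), coda /∅/ ok → phonotactically legal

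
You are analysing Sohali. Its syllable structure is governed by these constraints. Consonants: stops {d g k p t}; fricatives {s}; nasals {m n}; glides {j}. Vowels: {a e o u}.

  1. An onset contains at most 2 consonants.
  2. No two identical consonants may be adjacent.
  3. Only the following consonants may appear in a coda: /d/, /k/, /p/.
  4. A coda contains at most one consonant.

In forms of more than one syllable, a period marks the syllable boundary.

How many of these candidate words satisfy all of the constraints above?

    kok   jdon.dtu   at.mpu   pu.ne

2

kok — σ1 onset /k/, coda /k/ ok → licit
jdon.dtu — violates constraint 3: syllable 1 coda contains /n/, which is not a licensed coda consonant → illicit
at.mpu — violates constraint 3: syllable 1 coda contains /t/, which is not a licensed coda consonant → illicit
pu.ne — σ1 onset /p/, coda /∅/ ok; σ2 onset /n/, coda /∅/ ok → licit
Licit: kok, pu.ne → 2.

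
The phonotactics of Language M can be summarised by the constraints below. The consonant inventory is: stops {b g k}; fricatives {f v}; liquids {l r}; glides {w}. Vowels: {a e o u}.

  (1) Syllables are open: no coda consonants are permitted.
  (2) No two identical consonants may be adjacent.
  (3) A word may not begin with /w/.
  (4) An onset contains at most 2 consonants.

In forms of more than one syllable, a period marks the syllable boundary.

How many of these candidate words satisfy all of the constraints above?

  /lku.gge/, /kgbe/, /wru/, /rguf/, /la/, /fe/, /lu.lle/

/lku.gge/ — violates constraint 2: adjacent identical consonants /gg/ → not permitted
/kgbe/ — violates constraint 4: syllable 1 onset /kgb/ has 3 consonants (> 2) → not permitted
/wru/ — violates constraint 3: word begins with /w/ → not permitted
/rguf/ — violates constraint 1: syllable 1 coda /f/ has 1 consonant (> 0) → not permitted
/la/ — σ1 onset /l/, coda /∅/ ok → permitted
/fe/ — σ1 onset /f/, coda /∅/ ok → permitted
/lu.lle/ — violates constraint 2: adjacent identical consonants /ll/ → not permitted
Permitted: /la/, /fe/ → 2.

2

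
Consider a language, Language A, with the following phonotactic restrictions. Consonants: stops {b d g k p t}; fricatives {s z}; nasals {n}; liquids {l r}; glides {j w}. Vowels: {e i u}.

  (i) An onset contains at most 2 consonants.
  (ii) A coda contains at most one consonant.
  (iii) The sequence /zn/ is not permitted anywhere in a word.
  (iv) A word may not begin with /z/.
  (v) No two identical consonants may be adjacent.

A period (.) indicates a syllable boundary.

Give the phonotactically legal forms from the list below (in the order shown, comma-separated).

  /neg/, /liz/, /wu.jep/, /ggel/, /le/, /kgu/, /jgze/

/neg/, /liz/, /wu.jep/, /le/, /kgu/

/neg/ — σ1 onset /n/, coda /g/ ok → phonotactically legal
/liz/ — σ1 onset /l/, coda /z/ ok → phonotactically legal
/wu.jep/ — σ1 onset /w/, coda /∅/ ok; σ2 onset /j/, coda /p/ ok → phonotactically legal
/ggel/ — violates constraint (v): adjacent identical consonants /gg/ → phonotactically illegal
/le/ — σ1 onset /l/, coda /∅/ ok → phonotactically legal
/kgu/ — σ1 onset /kg/ (2C), coda /∅/ ok → phonotactically legal
/jgze/ — violates constraint (i): syllable 1 onset /jgz/ has 3 consonants (> 2) → phonotactically illegal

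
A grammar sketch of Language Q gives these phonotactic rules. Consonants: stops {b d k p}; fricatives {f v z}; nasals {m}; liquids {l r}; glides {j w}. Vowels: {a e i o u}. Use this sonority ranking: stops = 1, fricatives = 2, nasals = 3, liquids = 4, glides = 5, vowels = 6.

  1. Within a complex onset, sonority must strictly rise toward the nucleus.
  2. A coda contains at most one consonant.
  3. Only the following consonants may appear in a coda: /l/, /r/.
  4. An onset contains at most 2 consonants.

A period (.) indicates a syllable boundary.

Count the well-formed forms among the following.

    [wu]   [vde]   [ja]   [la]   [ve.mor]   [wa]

[wu] — σ1 onset /w/, coda /∅/ ok → well-formed
[vde] — violates constraint 1: syllable 1 onset /vd/: /v/ (fricative, 2) → /d/ (stop, 1) does not rise → ill-formed
[ja] — σ1 onset /j/, coda /∅/ ok → well-formed
[la] — σ1 onset /l/, coda /∅/ ok → well-formed
[ve.mor] — σ1 onset /v/, coda /∅/ ok; σ2 onset /m/, coda /r/ ok → well-formed
[wa] — σ1 onset /w/, coda /∅/ ok → well-formed
Well-formed: [wu], [ja], [la], [ve.mor], [wa] → 5.

5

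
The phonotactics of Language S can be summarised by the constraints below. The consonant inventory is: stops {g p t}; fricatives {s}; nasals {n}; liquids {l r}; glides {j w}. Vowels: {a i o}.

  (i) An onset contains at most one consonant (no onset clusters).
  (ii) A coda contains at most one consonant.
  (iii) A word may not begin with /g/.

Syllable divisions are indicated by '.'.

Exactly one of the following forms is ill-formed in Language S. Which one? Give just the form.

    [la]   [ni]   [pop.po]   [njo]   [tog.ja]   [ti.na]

[njo]

[la] — σ1 onset /l/, coda /∅/ ok → well-formed
[ni] — σ1 onset /n/, coda /∅/ ok → well-formed
[pop.po] — σ1 onset /p/, coda /p/ ok; σ2 onset /p/, coda /∅/ ok → well-formed
[njo] — violates constraint (i): syllable 1 onset /nj/ has 2 consonants (> 1) → ill-formed
[tog.ja] — σ1 onset /t/, coda /g/ ok; σ2 onset /j/, coda /∅/ ok → well-formed
[ti.na] — σ1 onset /t/, coda /∅/ ok; σ2 onset /n/, coda /∅/ ok → well-formed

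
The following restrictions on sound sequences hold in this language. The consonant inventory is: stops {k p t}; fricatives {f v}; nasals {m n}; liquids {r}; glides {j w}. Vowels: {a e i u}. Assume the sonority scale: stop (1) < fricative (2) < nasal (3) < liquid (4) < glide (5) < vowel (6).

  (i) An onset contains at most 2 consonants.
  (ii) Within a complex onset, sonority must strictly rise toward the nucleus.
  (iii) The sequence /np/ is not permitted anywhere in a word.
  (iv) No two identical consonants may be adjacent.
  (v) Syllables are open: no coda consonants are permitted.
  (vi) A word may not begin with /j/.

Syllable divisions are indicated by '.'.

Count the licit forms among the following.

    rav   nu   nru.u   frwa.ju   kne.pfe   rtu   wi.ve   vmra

rav — violates constraint (v): syllable 1 coda /v/ has 1 consonant (> 0) → illicit
nu — σ1 onset /n/, coda /∅/ ok → licit
nru.u — σ1 onset /nr/ (3→4 rises), coda /∅/ ok; σ2 onset /∅/, coda /∅/ ok → licit
frwa.ju — violates constraint (i): syllable 1 onset /frw/ has 3 consonants (> 2) → illicit
kne.pfe — σ1 onset /kn/ (1→3 rises), coda /∅/ ok; σ2 onset /pf/ (1→2 rises), coda /∅/ ok → licit
rtu — violates constraint (ii): syllable 1 onset /rt/: /r/ (liquid, 4) → /t/ (stop, 1) does not rise → illicit
wi.ve — σ1 onset /w/, coda /∅/ ok; σ2 onset /v/, coda /∅/ ok → licit
vmra — violates constraint (i): syllable 1 onset /vmr/ has 3 consonants (> 2) → illicit
Licit: nu, nru.u, kne.pfe, wi.ve → 4.

4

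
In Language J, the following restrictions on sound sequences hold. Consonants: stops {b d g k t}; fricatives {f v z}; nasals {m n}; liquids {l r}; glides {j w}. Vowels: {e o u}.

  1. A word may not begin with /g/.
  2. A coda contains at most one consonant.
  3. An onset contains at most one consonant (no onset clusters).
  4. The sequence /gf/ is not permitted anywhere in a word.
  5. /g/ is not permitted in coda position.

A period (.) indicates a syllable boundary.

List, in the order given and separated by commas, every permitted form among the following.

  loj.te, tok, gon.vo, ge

loj.te — σ1 onset /l/, coda /j/ ok; σ2 onset /t/, coda /∅/ ok → permitted
tok — σ1 onset /t/, coda /k/ ok → permitted
gon.vo — violates constraint 1: word begins with /g/ → not permitted
ge — violates constraint 1: word begins with /g/ → not permitted

loj.te, tok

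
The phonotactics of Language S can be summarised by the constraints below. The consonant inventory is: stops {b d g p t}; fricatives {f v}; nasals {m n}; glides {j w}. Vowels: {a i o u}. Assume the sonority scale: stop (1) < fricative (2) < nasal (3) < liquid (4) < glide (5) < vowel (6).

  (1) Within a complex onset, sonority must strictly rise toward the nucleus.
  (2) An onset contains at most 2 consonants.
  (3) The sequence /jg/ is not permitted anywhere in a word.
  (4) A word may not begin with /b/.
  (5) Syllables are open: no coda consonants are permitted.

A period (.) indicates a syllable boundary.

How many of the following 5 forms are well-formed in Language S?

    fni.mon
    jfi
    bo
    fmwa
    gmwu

0

fni.mon — violates constraint 5: syllable 2 coda /n/ has 1 consonant (> 0) → ill-formed
jfi — violates constraint 1: syllable 1 onset /jf/: /j/ (glide, 5) → /f/ (fricative, 2) does not rise → ill-formed
bo — violates constraint 4: word begins with /b/ → ill-formed
fmwa — violates constraint 2: syllable 1 onset /fmw/ has 3 consonants (> 2) → ill-formed
gmwu — violates constraint 2: syllable 1 onset /gmw/ has 3 consonants (> 2) → ill-formed
No form is well-formed → 0.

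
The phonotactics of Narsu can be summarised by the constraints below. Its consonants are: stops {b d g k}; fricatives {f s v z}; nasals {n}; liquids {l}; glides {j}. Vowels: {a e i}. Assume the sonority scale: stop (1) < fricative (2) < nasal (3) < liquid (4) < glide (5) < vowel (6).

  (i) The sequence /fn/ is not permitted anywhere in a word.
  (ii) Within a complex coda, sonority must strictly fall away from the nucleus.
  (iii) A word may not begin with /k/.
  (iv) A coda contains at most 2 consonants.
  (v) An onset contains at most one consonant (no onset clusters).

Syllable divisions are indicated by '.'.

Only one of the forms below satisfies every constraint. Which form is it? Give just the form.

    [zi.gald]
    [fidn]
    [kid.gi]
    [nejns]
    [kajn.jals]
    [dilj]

[zi.gald] — σ1 onset /z/, coda /∅/ ok; σ2 onset /g/, coda /ld/ (4→1 falls) ok → phonotactically legal
[fidn] — violates constraint (ii): syllable 1 coda /dn/: /d/ (stop, 1) → /n/ (nasal, 3) does not fall → phonotactically illegal
[kid.gi] — violates constraint (iii): word begins with /k/ → phonotactically illegal
[nejns] — violates constraint (iv): syllable 1 coda /jns/ has 3 consonants (> 2) → phonotactically illegal
[kajn.jals] — violates constraint (iii): word begins with /k/ → phonotactically illegal
[dilj] — violates constraint (ii): syllable 1 coda /lj/: /l/ (liquid, 4) → /j/ (glide, 5) does not fall → phonotactically illegal

[zi.gald]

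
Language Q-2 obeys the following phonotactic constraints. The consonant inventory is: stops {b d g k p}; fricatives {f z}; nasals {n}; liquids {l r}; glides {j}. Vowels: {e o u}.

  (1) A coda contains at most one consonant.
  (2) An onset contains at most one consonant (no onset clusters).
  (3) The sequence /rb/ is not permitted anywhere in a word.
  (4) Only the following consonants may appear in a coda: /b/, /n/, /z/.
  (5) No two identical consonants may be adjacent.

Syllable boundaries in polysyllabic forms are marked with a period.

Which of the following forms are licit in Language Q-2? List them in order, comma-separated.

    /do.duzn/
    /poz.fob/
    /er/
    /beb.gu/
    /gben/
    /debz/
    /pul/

/do.duzn/ — violates constraint 1: syllable 2 coda /zn/ has 2 consonants (> 1) → illicit
/poz.fob/ — σ1 onset /p/, coda /z/ ok; σ2 onset /f/, coda /b/ ok → licit
/er/ — violates constraint 4: syllable 1 coda contains /r/, which is not a licensed coda consonant → illicit
/beb.gu/ — σ1 onset /b/, coda /b/ ok; σ2 onset /g/, coda /∅/ ok → licit
/gben/ — violates constraint 2: syllable 1 onset /gb/ has 2 consonants (> 1) → illicit
/debz/ — violates constraint 1: syllable 1 coda /bz/ has 2 consonants (> 1) → illicit
/pul/ — violates constraint 4: syllable 1 coda contains /l/, which is not a licensed coda consonant → illicit

/poz.fob/, /beb.gu/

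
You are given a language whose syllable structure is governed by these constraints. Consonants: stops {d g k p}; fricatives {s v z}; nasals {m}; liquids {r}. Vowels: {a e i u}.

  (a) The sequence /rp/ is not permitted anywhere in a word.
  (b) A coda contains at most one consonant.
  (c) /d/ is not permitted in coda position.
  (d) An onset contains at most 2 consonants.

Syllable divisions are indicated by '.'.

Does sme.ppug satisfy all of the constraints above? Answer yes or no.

yes

sme.ppug — σ1 onset /sm/ (2C), coda /∅/ ok; σ2 onset /pp/ (2C), coda /g/ ok → permitted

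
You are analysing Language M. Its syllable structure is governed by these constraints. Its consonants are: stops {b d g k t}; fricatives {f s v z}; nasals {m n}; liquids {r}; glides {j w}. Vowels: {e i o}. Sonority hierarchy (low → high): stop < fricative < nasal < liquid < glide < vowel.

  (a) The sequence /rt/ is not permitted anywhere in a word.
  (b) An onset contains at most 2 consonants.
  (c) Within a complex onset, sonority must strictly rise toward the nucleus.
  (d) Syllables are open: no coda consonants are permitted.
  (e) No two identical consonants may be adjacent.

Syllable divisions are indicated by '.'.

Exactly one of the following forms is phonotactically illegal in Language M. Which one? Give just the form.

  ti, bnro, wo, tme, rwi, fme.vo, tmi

ti — σ1 onset /t/, coda /∅/ ok → phonotactically legal
bnro — violates constraint (b): syllable 1 onset /bnr/ has 3 consonants (> 2) → phonotactically illegal
wo — σ1 onset /w/, coda /∅/ ok → phonotactically legal
tme — σ1 onset /tm/ (1→3 rises), coda /∅/ ok → phonotactically legal
rwi — σ1 onset /rw/ (4→5 rises), coda /∅/ ok → phonotactically legal
fme.vo — σ1 onset /fm/ (2→3 rises), coda /∅/ ok; σ2 onset /v/, coda /∅/ ok → phonotactically legal
tmi — σ1 onset /tm/ (1→3 rises), coda /∅/ ok → phonotactically legal

bnro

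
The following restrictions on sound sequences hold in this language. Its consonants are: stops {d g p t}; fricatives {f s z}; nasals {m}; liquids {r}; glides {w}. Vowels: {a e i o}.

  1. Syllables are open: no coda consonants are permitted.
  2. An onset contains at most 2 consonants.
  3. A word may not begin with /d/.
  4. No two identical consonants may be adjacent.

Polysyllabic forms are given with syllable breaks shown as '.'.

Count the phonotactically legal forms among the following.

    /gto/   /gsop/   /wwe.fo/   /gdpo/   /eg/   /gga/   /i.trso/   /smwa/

/gto/ — σ1 onset /gt/ (2C), coda /∅/ ok → phonotactically legal
/gsop/ — violates constraint 1: syllable 1 coda /p/ has 1 consonant (> 0) → phonotactically illegal
/wwe.fo/ — violates constraint 4: adjacent identical consonants /ww/ → phonotactically illegal
/gdpo/ — violates constraint 2: syllable 1 onset /gdp/ has 3 consonants (> 2) → phonotactically illegal
/eg/ — violates constraint 1: syllable 1 coda /g/ has 1 consonant (> 0) → phonotactically illegal
/gga/ — violates constraint 4: adjacent identical consonants /gg/ → phonotactically illegal
/i.trso/ — violates constraint 2: syllable 2 onset /trs/ has 3 consonants (> 2) → phonotactically illegal
/smwa/ — violates constraint 2: syllable 1 onset /smw/ has 3 consonants (> 2) → phonotactically illegal
Phonotactically legal: /gto/ → 1.

1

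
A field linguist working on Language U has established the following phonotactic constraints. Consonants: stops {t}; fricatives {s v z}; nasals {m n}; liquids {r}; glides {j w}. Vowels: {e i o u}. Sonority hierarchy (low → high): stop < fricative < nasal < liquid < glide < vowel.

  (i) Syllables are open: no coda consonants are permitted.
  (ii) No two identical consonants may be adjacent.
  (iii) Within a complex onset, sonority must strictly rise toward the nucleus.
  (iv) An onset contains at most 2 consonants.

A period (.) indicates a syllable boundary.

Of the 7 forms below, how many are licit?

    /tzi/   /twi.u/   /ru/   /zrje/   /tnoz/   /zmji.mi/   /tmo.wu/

4

/tzi/ — σ1 onset /tz/ (1→2 rises), coda /∅/ ok → licit
/twi.u/ — σ1 onset /tw/ (1→5 rises), coda /∅/ ok; σ2 onset /∅/, coda /∅/ ok → licit
/ru/ — σ1 onset /r/, coda /∅/ ok → licit
/zrje/ — violates constraint (iv): syllable 1 onset /zrj/ has 3 consonants (> 2) → illicit
/tnoz/ — violates constraint (i): syllable 1 coda /z/ has 1 consonant (> 0) → illicit
/zmji.mi/ — violates constraint (iv): syllable 1 onset /zmj/ has 3 consonants (> 2) → illicit
/tmo.wu/ — σ1 onset /tm/ (1→3 rises), coda /∅/ ok; σ2 onset /w/, coda /∅/ ok → licit
Licit: /tzi/, /twi.u/, /ru/, /tmo.wu/ → 4.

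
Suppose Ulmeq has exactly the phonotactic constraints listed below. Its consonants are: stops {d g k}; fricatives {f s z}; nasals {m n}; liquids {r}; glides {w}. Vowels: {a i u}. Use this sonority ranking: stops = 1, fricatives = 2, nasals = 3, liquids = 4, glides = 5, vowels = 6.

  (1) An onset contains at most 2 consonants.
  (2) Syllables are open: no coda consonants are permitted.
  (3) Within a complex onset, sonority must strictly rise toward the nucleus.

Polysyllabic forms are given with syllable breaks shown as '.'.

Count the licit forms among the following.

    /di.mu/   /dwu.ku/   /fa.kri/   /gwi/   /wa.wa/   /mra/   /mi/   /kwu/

8

/di.mu/ — σ1 onset /d/, coda /∅/ ok; σ2 onset /m/, coda /∅/ ok → licit
/dwu.ku/ — σ1 onset /dw/ (1→5 rises), coda /∅/ ok; σ2 onset /k/, coda /∅/ ok → licit
/fa.kri/ — σ1 onset /f/, coda /∅/ ok; σ2 onset /kr/ (1→4 rises), coda /∅/ ok → licit
/gwi/ — σ1 onset /gw/ (1→5 rises), coda /∅/ ok → licit
/wa.wa/ — σ1 onset /w/, coda /∅/ ok; σ2 onset /w/, coda /∅/ ok → licit
/mra/ — σ1 onset /mr/ (3→4 rises), coda /∅/ ok → licit
/mi/ — σ1 onset /m/, coda /∅/ ok → licit
/kwu/ — σ1 onset /kw/ (1→5 rises), coda /∅/ ok → licit
Licit: /di.mu/, /dwu.ku/, /fa.kri/, /gwi/, /wa.wa/, /mra/, /mi/, /kwu/ → 8.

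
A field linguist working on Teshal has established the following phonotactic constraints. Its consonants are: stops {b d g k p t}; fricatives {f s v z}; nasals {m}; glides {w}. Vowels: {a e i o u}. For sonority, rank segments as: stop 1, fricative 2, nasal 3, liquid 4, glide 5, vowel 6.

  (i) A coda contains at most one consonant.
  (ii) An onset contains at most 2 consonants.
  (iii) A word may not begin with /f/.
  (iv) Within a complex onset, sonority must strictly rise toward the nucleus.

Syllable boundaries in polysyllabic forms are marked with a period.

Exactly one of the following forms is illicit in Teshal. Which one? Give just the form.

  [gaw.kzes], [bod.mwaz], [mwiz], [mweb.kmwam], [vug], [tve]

[gaw.kzes] — σ1 onset /g/, coda /w/ ok; σ2 onset /kz/ (1→2 rises), coda /s/ ok → licit
[bod.mwaz] — σ1 onset /b/, coda /d/ ok; σ2 onset /mw/ (3→5 rises), coda /z/ ok → licit
[mwiz] — σ1 onset /mw/ (3→5 rises), coda /z/ ok → licit
[mweb.kmwam] — violates constraint (ii): syllable 2 onset /kmw/ has 3 consonants (> 2) → illicit
[vug] — σ1 onset /v/, coda /g/ ok → licit
[tve] — σ1 onset /tv/ (1→2 rises), coda /∅/ ok → licit

[mweb.kmwam]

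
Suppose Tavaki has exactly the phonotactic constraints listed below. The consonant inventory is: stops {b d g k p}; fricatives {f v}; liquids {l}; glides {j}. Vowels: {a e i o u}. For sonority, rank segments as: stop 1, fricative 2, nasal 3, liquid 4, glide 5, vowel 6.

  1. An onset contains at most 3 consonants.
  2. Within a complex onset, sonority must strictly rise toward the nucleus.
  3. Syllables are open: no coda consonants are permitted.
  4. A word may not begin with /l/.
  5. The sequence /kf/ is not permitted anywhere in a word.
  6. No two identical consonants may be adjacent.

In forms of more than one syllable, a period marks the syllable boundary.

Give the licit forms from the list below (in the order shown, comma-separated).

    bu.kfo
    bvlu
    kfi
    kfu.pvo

bvlu

bu.kfo — violates constraint 5: contains banned sequence /kf/ → illicit
bvlu — σ1 onset /bvl/ (1→2→4 rises), coda /∅/ ok → licit
kfi — violates constraint 5: contains banned sequence /kf/ → illicit
kfu.pvo — violates constraint 5: contains banned sequence /kf/ → illicit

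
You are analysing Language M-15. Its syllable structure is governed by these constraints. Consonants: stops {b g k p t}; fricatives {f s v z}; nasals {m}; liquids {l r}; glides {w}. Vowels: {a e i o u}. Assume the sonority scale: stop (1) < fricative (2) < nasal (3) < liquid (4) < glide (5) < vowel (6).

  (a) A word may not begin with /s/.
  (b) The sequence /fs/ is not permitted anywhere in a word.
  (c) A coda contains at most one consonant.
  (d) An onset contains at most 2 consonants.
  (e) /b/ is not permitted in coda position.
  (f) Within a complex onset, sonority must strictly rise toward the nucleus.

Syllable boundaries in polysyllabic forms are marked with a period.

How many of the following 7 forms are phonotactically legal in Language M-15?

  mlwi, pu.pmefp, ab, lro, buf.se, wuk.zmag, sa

1

mlwi — violates constraint (d): syllable 1 onset /mlw/ has 3 consonants (> 2) → phonotactically illegal
pu.pmefp — violates constraint (c): syllable 2 coda /fp/ has 2 consonants (> 1) → phonotactically illegal
ab — violates constraint (e): syllable 1 coda contains /b/ → phonotactically illegal
lro — violates constraint (f): syllable 1 onset /lr/: /l/ (liquid, 4) → /r/ (liquid, 4) does not rise → phonotactically illegal
buf.se — violates constraint (b): contains banned sequence /fs/ → phonotactically illegal
wuk.zmag — σ1 onset /w/, coda /k/ ok; σ2 onset /zm/ (2→3 rises), coda /g/ ok → phonotactically legal
sa — violates constraint (a): word begins with /s/ → phonotactically illegal
Phonotactically legal: wuk.zmag → 1.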